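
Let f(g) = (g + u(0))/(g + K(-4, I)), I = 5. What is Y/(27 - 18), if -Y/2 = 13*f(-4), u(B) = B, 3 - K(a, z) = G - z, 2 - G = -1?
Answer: 104/9 ≈ 11.556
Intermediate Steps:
G = 3 (G = 2 - 1*(-1) = 2 + 1 = 3)
K(a, z) = z (K(a, z) = 3 - (3 - z) = 3 + (-3 + z) = z)
f(g) = g/(5 + g) (f(g) = (g + 0)/(g + 5) = g/(5 + g))
Y = 104 (Y = -26*(-4/(5 - 4)) = -26*(-4/1) = -26*(-4*1) = -26*(-4) = -2*(-52) = 104)
Y/(27 - 18) = 104/(27 - 18) = 104/9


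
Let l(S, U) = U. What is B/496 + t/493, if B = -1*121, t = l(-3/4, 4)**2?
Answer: -51717/244528 ≈ -0.21150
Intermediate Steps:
t = 16 (t = 4**2 = 16)
B = -121
B/496 + t/493 = -121/496 + 16/493 = -51717/244528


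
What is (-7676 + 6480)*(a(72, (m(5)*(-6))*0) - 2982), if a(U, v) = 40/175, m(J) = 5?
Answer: 124816952/35 ≈ 3.5662e+6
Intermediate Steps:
a(U, v) = 8/35 (a(U, v) = 40*(1/175) = 8/35)
(-7676 + 6480)*(a(72, (m(5)*(-6))*0) - 2982) = (-7676 + 6480)*(8/35 - 2982) = -1196*(-104362/35) = 124816952/35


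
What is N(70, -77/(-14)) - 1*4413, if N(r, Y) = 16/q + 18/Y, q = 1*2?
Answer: -48419/11 ≈ -4401.7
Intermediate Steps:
q = 2
N(r, Y) = 8 + 18/Y (N(r, Y) = 16/2 + 18/Y = 16*(1/2) + 18/Y = 8 + 18/Y)
N(70, -77/(-14)) - 1*4413 = (8 + 18/((-77/(-14)))) - 1*4413 = (8 + 18/((-77*(-1/14)))) - 4413 = (8 + 18/(11/2)) - 4413 = (8 + 18*(2/11)) - 4413 = (8 + 36/11) - 4413 = 124/11 - 4413 = -48419/11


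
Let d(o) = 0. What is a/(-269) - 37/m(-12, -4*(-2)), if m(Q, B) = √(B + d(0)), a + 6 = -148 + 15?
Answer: 139/269 - 37*√2/4 ≈ -12.565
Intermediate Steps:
a = -139 (a = -6 + (-148 + 15) = -6 - 133 = -139)
m(Q, B) = √B (m(Q, B) = √(B + 0) = √B)
a/(-269) - 37/m(-12, -4*(-2)) = -139/(-269) - 37*√2/4 = -139*(-1/269) - 37*√2/4 = 139/269 - 37*√2/4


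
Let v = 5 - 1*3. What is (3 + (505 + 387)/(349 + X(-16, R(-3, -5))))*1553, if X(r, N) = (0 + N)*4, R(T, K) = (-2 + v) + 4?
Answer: 3085811/365 ≈ 8454.3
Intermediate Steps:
v = 2 (v = 5 - 3 = 2)
R(T, K) = 4 (R(T, K) = (-2 + 2) + 4 = 0 + 4 = 4)
X(r, N) = 4*N (X(r, N) = N*4 = 4*N)
(3 + (505 + 387)/(349 + X(-16, R(-3, -5))))*1553 = (3 + (505 + 387)/(349 + 4*4))*1553 = (3 + 892/(349 + 16))*1553 = (3 + 892/365)*1553 = (1987/365)*1553 = 3085811/365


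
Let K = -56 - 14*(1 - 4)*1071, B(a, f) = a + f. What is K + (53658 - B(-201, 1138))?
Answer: 97647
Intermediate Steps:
K = 44926 (K = -56 - 14*(-3)*1071 = -56 + 42*1071 = -56 + 44982 = 44926)
K + (53658 - B(-201, 1138)) = 44926 + (53658 - (-201 + 1138)) = 44926 + (53658 - 1*937) = 44926 + (53658 - 937) = 44926 + 52721 = 97647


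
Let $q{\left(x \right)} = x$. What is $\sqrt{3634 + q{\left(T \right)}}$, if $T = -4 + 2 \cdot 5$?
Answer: $2 \sqrt{910} \approx 60.332$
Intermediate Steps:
$T = 6$ ($T = -4 + 10 = 6$)
$\sqrt{3634 + q{\left(T \right)}} = \sqrt{3634 + 6} = \sqrt{3640} = 2 \sqrt{910}$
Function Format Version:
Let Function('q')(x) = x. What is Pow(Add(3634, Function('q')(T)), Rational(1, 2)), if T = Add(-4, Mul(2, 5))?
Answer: Mul(2, Pow(910, Rational(1, 2))) ≈ 60.332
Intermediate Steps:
T = 6 (T = Add(-4, 10) = 6)
Pow(Add(3634, Function('q')(T)), Rational(1, 2)) = Pow(Add(3634, 6), Rational(1, 2)) = Pow(3640, Rational(1, 2)) = Mul(2, Pow(910, Rational(1, 2)))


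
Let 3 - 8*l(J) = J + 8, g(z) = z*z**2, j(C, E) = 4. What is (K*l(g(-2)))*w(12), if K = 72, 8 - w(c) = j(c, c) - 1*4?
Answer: 216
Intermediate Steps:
g(z) = z**3
l(J) = -5/8 - J/8 (l(J) = 3/8 - (J + 8)/8 = 3/8 - (8 + J)/8 = 3/8 + (-1 - J/8) = -5/8 - J/8)
w(c) = 8 (w(c) = 8 - (4 - 1*4) = 8 - (4 - 4) = 8 - 1*0 = 8 + 0 = 8)
(K*l(g(-2)))*w(12) = (72*(-5/8 - 1/8*(-2)**3))*8 = (72*(-5/8 - 1/8*(-8)))*8 = (72*(-5/8 + 1))*8 = (72*(3/8))*8 = 27*8 = 216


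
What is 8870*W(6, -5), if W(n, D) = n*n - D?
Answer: 363670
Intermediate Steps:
W(n, D) = n**2 - D
8870*W(6, -5) = 8870*(6**2 - 1*(-5)) = 8870*(36 + 5) = 8870*41 = 363670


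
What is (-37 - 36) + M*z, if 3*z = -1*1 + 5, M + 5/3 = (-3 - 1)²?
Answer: -485/9 ≈ -53.889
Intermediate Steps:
M = 43/3 (M = -5/3 + (-3 - 1)² = -5/3 + (-4)² = -5/3 + 16 = 43/3 ≈ 14.333)
z = 4/3 (z = (-1*1 + 5)/3 = (-1 + 5)/3 = (⅓)*4 = 4/3 ≈ 1.3333)
(-37 - 36) + M*z = (-37 - 36) + (43/3)*(4/3) = -73 + 172/9 = -485/9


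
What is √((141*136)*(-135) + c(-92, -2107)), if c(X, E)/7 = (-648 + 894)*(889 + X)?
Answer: I*√1216326 ≈ 1102.9*I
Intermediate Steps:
c(X, E) = 1530858 + 1722*X (c(X, E) = 7*((-648 + 894)*(889 + X)) = 7*(246*(889 + X)) = 7*(218694 + 246*X) = 1530858 + 1722*X)
√((141*136)*(-135) + c(-92, -2107)) = √((141*136)*(-135) + (1530858 + 1722*(-92))) = √(19176*(-135) + (1530858 - 158424)) = √(-2588760 + 1372434) = √(-1216326) = I*√1216326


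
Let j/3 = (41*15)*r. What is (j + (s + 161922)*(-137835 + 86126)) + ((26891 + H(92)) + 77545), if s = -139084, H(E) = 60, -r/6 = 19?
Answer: -1181035976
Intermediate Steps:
r = -114 (r = -6*19 = -114)
j = -210330 (j = 3*((41*15)*(-114)) = 3*(615*(-114)) = 3*(-70110) = -210330)
(j + (s + 161922)*(-137835 + 86126)) + ((26891 + H(92)) + 77545) = (-210330 + (-139084 + 161922)*(-137835 + 86126)) + ((26891 + 60) + 77545) = (-210330 + 22838*(-51709)) + (26951 + 77545) = (-210330 - 1180930142) + 104496 = -1181140472 + 104496 = -1181035976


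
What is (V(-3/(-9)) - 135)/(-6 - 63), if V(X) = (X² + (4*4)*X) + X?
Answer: 1163/621 ≈ 1.8728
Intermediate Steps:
V(X) = X² + 17*X (V(X) = (X² + 16*X) + X = X² + 17*X)
(V(-3/(-9)) - 135)/(-6 - 63) = ((-3/(-9))*(17 - 3/(-9)) - 135)/(-6 - 63) = ((-3*(-⅑))*(17 - 3*(-⅑)) - 135)/(-69) = ((17 + ⅓)/3 - 135)*(-1/69) = ((⅓)*(52/3) - 135)*(-1/69) = (52/9 - 135)*(-1/69) = -1163/9*(-1/69) = 1163/621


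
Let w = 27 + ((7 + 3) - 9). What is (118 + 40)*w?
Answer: 4424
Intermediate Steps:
w = 28 (w = 27 + (10 - 9) = 27 + 1 = 28)
(118 + 40)*w = (118 + 40)*28 = 158*28 = 4424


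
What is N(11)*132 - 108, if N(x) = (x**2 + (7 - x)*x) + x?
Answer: 11508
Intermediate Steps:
N(x) = x + x**2 + x*(7 - x) (N(x) = (x**2 + x*(7 - x)) + x = x + x**2 + x*(7 - x))
N(11)*132 - 108 = (8*11)*132 - 108 = 88*132 - 108 = 11616 - 108 = 11508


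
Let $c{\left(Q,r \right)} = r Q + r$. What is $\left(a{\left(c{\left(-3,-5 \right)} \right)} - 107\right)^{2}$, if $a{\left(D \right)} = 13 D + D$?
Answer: $1089$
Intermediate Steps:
$c{\left(Q,r \right)} = r + Q r$ ($c{\left(Q,r \right)} = Q r + r = r + Q r$)
$a{\left(D \right)} = 14 D$
$\left(a{\left(c{\left(-3,-5 \right)} \right)} - 107\right)^{2} = \left(14 \left(- 5 \left(1 - 3\right)\right) - 107\right)^{2} = \left(14 \left(\left(-5\right) \left(-2\right)\right) - 107\right)^{2} = \left(14 \cdot 10 - 107\right)^{2} = \left(140 - 107\right)^{2} = 33^{2} = 1089$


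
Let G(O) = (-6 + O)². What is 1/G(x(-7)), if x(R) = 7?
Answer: 1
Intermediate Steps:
1/G(x(-7)) = 1/((-6 + 7)²) = 1/(1²) = 1/1 = 1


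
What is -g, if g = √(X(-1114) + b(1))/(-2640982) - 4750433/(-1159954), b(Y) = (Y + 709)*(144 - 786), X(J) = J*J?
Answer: -4750433/1159954 + 7*√4006/1320491 ≈ -4.0950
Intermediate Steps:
X(J) = J²
b(Y) = -455178 - 642*Y (b(Y) = (709 + Y)*(-642) = -455178 - 642*Y)
g = 4750433/1159954 - 7*√4006/1320491 (g = √((-1114)² + (-455178 - 642*1))/(-2640982) - 4750433/(-1159954) = √(1240996 + (-455178 - 642))*(-1/2640982) - 4750433*(-1/1159954) = √(1240996 - 455820)*(-1/2640982) + 4750433/1159954 = √785176*(-1/2640982) + 4750433/1159954 = (14*√4006)*(-1/2640982) + 4750433/1159954 = -7*√4006/1320491 + 4750433/1159954 = 4750433/1159954 - 7*√4006/1320491 ≈ 4.0950)
-g = -(4750433/1159954 - 7*√4006/1320491) = -4750433/1159954 + 7*√4006/1320491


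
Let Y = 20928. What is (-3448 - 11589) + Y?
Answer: 5891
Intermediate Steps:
(-3448 - 11589) + Y = (-3448 - 11589) + 20928 = -15037 + 20928 = 5891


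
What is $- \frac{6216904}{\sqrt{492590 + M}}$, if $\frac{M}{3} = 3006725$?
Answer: $- \frac{6216904 \sqrt{9512765}}{9512765} \approx -2015.7$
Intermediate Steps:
$M = 9020175$ ($M = 3 \cdot 3006725 = 9020175$)
$- \frac{6216904}{\sqrt{492590 + M}} = - \frac{6216904}{\sqrt{492590 + 9020175}} = - \frac{6216904}{\sqrt{9512765}} = - 6216904 \frac{\sqrt{9512765}}{9512765} = - \frac{6216904 \sqrt{9512765}}{9512765}$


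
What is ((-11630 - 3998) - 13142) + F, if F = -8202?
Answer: -36972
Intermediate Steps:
((-11630 - 3998) - 13142) + F = ((-11630 - 3998) - 13142) - 8202 = (-15628 - 13142) - 8202 = -28770 - 8202 = -36972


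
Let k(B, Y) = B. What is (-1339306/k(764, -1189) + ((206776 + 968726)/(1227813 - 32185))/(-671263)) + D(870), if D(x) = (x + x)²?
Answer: 115960245020300825743/38323235022331 ≈ 3.0258e+6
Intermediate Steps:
D(x) = 4*x² (D(x) = (2*x)² = 4*x²)
(-1339306/k(764, -1189) + ((206776 + 968726)/(1227813 - 32185))/(-671263)) + D(870) = (-1339306/764 + ((206776 + 968726)/(1227813 - 32185))/(-671263)) + 4*870² = (-1339306*1/764 + (1175502/1195628)*(-1/671263)) + 4*756900 = (-669653/382 + (1175502*(1/1195628))*(-1/671263)) + 3027600 = (-669653/382 + (587751/597814)*(-1/671263)) + 3027600 = (-669653/382 - 587751/401290419082) + 3027600 = -67181333308509857/38323235022331 + 3027600 = 115960245020300825743/38323235022331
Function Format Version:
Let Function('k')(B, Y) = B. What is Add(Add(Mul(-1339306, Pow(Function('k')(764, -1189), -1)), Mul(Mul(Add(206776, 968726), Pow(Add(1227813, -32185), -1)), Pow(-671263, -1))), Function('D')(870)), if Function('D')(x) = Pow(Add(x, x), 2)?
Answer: Rational(115960245020300825743, 38323235022331) ≈ 3.0258e+6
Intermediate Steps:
Function('D')(x) = Mul(4, Pow(x, 2)) (Function('D')(x) = Pow(Mul(2, x), 2) = Mul(4, Pow(x, 2)))
Add(Add(Mul(-1339306, Pow(Function('k')(764, -1189), -1)), Mul(Mul(Add(206776, 968726), Pow(Add(1227813, -32185), -1)), Pow(-671263, -1))), Function('D')(870)) = Add(Add(Mul(-1339306, Pow(764, -1)), Mul(Mul(Add(206776, 968726), Pow(Add(1227813, -32185), -1)), Pow(-671263, -1))), Mul(4, Pow(870, 2))) = Add(Add(Mul(-1339306, Rational(1, 764)), Mul(Mul(1175502, Pow(1195628, -1)), Rational(-1, 671263))), Mul(4, 756900)) = Add(Add(Rational(-669653, 382), Mul(Mul(1175502, Rational(1, 1195628)), Rational(-1, 671263))), 3027600) = Add(Add(Rational(-669653, 382), Mul(Rational(587751, 597814), Rational(-1, 671263))), 3027600) = Add(Add(Rational(-669653, 382), Rational(-587751, 401290419082)), 3027600) = Add(Rational(-67181333308509857, 38323235022331), 3027600) = Rational(115960245020300825743, 38323235022331)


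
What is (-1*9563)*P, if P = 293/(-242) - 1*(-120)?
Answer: -274907561/242 ≈ -1.1360e+6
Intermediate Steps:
P = 28747/242 (P = 293*(-1/242) + 120 = -293/242 + 120 = 28747/242 ≈ 118.79)
(-1*9563)*P = -1*9563*(28747/242) = -9563*28747/242 = -274907561/242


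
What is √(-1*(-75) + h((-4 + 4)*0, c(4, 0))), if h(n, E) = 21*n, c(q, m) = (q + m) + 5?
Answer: 5*√3 ≈ 8.6602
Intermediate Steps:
c(q, m) = 5 + m + q (c(q, m) = (m + q) + 5 = 5 + m + q)
√(-1*(-75) + h((-4 + 4)*0, c(4, 0))) = √(-1*(-75) + 21*((-4 + 4)*0)) = √(75 + 21*(0*0)) = √(75 + 21*0) = √(75 + 0) = √75 = 5*√3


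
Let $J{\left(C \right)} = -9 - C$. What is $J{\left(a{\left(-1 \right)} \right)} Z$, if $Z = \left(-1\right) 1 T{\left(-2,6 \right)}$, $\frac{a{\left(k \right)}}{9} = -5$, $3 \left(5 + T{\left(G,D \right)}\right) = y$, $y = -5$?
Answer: $240$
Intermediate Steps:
$T{\left(G,D \right)} = - \frac{20}{3}$ ($T{\left(G,D \right)} = -5 + \frac{1}{3} \left(-5\right) = -5 - \frac{5}{3} = - \frac{20}{3}$)
$a{\left(k \right)} = -45$ ($a{\left(k \right)} = 9 \left(-5\right) = -45$)
$Z = \frac{20}{3}$ ($Z = \left(-1\right) 1 \left(- \frac{20}{3}\right) = \left(-1\right) \left(- \frac{20}{3}\right) = \frac{20}{3} \approx 6.6667$)
$J{\left(a{\left(-1 \right)} \right)} Z = \left(-9 - -45\right) \frac{20}{3} = \left(-9 + 45\right) \frac{20}{3} = 36 \cdot \frac{20}{3} = 240$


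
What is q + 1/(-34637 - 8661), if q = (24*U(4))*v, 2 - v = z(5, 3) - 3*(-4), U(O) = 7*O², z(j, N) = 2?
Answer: -1396620289/43298 ≈ -32256.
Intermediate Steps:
v = -12 (v = 2 - (2 - 3*(-4)) = 2 - (2 + 12) = 2 - 1*14 = 2 - 14 = -12)
q = -32256 (q = (24*(7*4²))*(-12) = (24*(7*16))*(-12) = (24*112)*(-12) = 2688*(-12) = -32256)
q + 1/(-34637 - 8661) = -32256 + 1/(-34637 - 8661) = -32256 + 1/(-43298) = -32256 - 1/43298 = -1396620289/43298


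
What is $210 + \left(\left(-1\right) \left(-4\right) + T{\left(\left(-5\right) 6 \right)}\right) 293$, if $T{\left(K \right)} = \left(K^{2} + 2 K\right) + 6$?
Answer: $249260$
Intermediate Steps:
$T{\left(K \right)} = 6 + K^{2} + 2 K$
$210 + \left(\left(-1\right) \left(-4\right) + T{\left(\left(-5\right) 6 \right)}\right) 293 = 210 + \left(\left(-1\right) \left(-4\right) + \left(6 + \left(\left(-5\right) 6\right)^{2} + 2 \left(\left(-5\right) 6\right)\right)\right) 293 = 210 + \left(4 + \left(6 + \left(-30\right)^{2} + 2 \left(-30\right)\right)\right) 293 = 210 + \left(4 + \left(6 + 900 - 60\right)\right) 293 = 210 + \left(4 + 846\right) 293 = 210 + 850 \cdot 293 = 210 + 249050 = 249260$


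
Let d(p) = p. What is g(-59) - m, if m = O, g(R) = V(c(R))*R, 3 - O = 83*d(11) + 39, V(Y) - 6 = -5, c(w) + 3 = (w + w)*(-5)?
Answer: 890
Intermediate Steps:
c(w) = -3 - 10*w (c(w) = -3 + (w + w)*(-5) = -3 + (2*w)*(-5) = -3 - 10*w)
V(Y) = 1 (V(Y) = 6 - 5 = 1)
O = -949 (O = 3 - (83*11 + 39) = 3 - (913 + 39) = 3 - 1*952 = 3 - 952 = -949)
g(R) = R (g(R) = 1*R = R)
m = -949
g(-59) - m = -59 - 1*(-949) = -59 + 949 = 890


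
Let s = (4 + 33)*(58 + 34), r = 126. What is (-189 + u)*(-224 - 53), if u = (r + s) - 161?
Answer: -880860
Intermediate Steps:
s = 3404 (s = 37*92 = 3404)
u = 3369 (u = (126 + 3404) - 161 = 3530 - 161 = 3369)
(-189 + u)*(-224 - 53) = (-189 + 3369)*(-224 - 53) = 3180*(-277) = -880860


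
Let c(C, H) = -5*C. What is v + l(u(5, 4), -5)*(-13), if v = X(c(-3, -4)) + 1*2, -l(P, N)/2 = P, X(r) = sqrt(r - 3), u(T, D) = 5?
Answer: 132 + 2*sqrt(3) ≈ 135.46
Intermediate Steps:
X(r) = sqrt(-3 + r)
l(P, N) = -2*P
v = 2 + 2*sqrt(3) (v = sqrt(-3 - 5*(-3)) + 1*2 = sqrt(-3 + 15) + 2 = sqrt(12) + 2 = 2*sqrt(3) + 2 = 2 + 2*sqrt(3) ≈ 5.4641)
v + l(u(5, 4), -5)*(-13) = (2 + 2*sqrt(3)) - 2*5*(-13) = (2 + 2*sqrt(3)) - 10*(-13) = (2 + 2*sqrt(3)) + 130 = 132 + 2*sqrt(3)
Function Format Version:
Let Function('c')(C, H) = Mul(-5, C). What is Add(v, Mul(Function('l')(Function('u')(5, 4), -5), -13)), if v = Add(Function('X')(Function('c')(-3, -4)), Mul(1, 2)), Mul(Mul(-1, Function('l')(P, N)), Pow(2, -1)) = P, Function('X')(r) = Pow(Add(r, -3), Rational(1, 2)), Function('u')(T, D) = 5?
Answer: Add(132, Mul(2, Pow(3, Rational(1, 2)))) ≈ 135.46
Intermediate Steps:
Function('X')(r) = Pow(Add(-3, r), Rational(1, 2))
Function('l')(P, N) = Mul(-2, P)
v = Add(2, Mul(2, Pow(3, Rational(1, 2)))) (v = Add(Pow(Add(-3, Mul(-5, -3)), Rational(1, 2)), Mul(1, 2)) = Add(Pow(Add(-3, 15), Rational(1, 2)), 2) = Add(Pow(12, Rational(1, 2)), 2) = Add(Mul(2, Pow(3, Rational(1, 2))), 2) = Add(2, Mul(2, Pow(3, Rational(1, 2)))) ≈ 5.4641)
Add(v, Mul(Function('l')(Function('u')(5, 4), -5), -13)) = Add(Add(2, Mul(2, Pow(3, Rational(1, 2)))), Mul(Mul(-2, 5), -13)) = Add(Add(2, Mul(2, Pow(3, Rational(1, 2)))), Mul(-10, -13)) = Add(Add(2, Mul(2, Pow(3, Rational(1, 2)))), 130) = Add(132, Mul(2, Pow(3, Rational(1, 2))))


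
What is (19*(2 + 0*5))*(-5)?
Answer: -190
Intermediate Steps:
(19*(2 + 0*5))*(-5) = (19*(2 + 0))*(-5) = (19*2)*(-5) = 38*(-5) = -190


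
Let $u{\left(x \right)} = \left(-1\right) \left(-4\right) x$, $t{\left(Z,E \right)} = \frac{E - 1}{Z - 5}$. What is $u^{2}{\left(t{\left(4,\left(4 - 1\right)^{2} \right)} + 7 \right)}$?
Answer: $16$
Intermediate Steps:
$t{\left(Z,E \right)} = \frac{-1 + E}{-5 + Z}$
$u{\left(x \right)} = 4 x$
$u^{2}{\left(t{\left(4,\left(4 - 1\right)^{2} \right)} + 7 \right)} = \left(4 \left(\frac{-1 + \left(4 - 1\right)^{2}}{-5 + 4} + 7\right)\right)^{2} = \left(4 \left(\frac{-1 + 3^{2}}{-1} + 7\right)\right)^{2} = \left(4 \left(- (-1 + 9) + 7\right)\right)^{2} = \left(4 \left(\left(-1\right) 8 + 7\right)\right)^{2} = \left(4 \left(-8 + 7\right)\right)^{2} = \left(4 \left(-1\right)\right)^{2} = \left(-4\right)^{2} = 16$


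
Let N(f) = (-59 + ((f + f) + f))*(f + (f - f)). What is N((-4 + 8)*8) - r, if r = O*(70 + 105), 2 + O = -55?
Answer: 11159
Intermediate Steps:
O = -57 (O = -2 - 55 = -57)
N(f) = f*(-59 + 3*f) (N(f) = (-59 + (2*f + f))*(f + 0) = (-59 + 3*f)*f = f*(-59 + 3*f))
r = -9975 (r = -57*(70 + 105) = -57*175 = -9975)
N((-4 + 8)*8) - r = ((-4 + 8)*8)*(-59 + 3*((-4 + 8)*8)) - 1*(-9975) = (4*8)*(-59 + 3*(4*8)) + 9975 = 32*(-59 + 3*32) + 9975 = 32*(-59 + 96) + 9975 = 32*37 + 9975 = 1184 + 9975 = 11159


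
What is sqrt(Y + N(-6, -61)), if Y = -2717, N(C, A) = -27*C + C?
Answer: I*sqrt(2561) ≈ 50.606*I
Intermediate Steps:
N(C, A) = -26*C
sqrt(Y + N(-6, -61)) = sqrt(-2717 - 26*(-6)) = sqrt(-2717 + 156) = sqrt(-2561) = I*sqrt(2561)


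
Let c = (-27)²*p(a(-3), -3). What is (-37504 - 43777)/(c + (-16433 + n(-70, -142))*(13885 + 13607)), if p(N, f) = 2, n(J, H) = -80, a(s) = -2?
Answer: 81281/453973938 ≈ 0.00017904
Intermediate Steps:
c = 1458 (c = (-27)²*2 = 729*2 = 1458)
(-37504 - 43777)/(c + (-16433 + n(-70, -142))*(13885 + 13607)) = (-37504 - 43777)/(1458 + (-16433 - 80)*(13885 + 13607)) = -81281/(1458 - 16513*27492) = -81281/(1458 - 453975396) = -81281/(-453973938) = -81281*(-1/453973938) = 81281/453973938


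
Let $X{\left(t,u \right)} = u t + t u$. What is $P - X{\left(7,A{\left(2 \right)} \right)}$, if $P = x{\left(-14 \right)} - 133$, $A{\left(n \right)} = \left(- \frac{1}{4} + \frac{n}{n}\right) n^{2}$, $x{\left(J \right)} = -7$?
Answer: $-182$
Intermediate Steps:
$A{\left(n \right)} = \frac{3 n^{2}}{4}$ ($A{\left(n \right)} = \left(\left(-1\right) \frac{1}{4} + 1\right) n^{2} = \left(- \frac{1}{4} + 1\right) n^{2} = \frac{3 n^{2}}{4}$)
$X{\left(t,u \right)} = 2 t u$ ($X{\left(t,u \right)} = t u + t u = 2 t u$)
$P = -140$ ($P = -7 - 133 = -140$)
$P - X{\left(7,A{\left(2 \right)} \right)} = -140 - 2 \cdot 7 \frac{3 \cdot 2^{2}}{4} = -140 - 2 \cdot 7 \cdot \frac{3}{4} \cdot 4 = -140 - 2 \cdot 7 \cdot 3 = -140 - 42 = -182$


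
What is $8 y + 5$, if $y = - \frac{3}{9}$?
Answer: $\frac{7}{3} \approx 2.3333$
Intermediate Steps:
$y = - \frac{1}{3}$ ($y = \left(-3\right) \frac{1}{9} = - \frac{1}{3} \approx -0.33333$)
$8 y + 5 = 8 \left(- \frac{1}{3}\right) + 5 = - \frac{8}{3} + 5 = \frac{7}{3}$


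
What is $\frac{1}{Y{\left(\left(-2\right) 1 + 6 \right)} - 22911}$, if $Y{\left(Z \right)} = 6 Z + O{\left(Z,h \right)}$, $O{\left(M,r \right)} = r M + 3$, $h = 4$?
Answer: $- \frac{1}{22868} \approx -4.3729 \cdot 10^{-5}$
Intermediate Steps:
$O{\left(M,r \right)} = 3 + M r$ ($O{\left(M,r \right)} = M r + 3 = 3 + M r$)
$Y{\left(Z \right)} = 3 + 10 Z$ ($Y{\left(Z \right)} = 6 Z + \left(3 + Z 4\right) = 6 Z + \left(3 + 4 Z\right) = 3 + 10 Z$)
$\frac{1}{Y{\left(\left(-2\right) 1 + 6 \right)} - 22911} = \frac{1}{\left(3 + 10 \left(\left(-2\right) 1 + 6\right)\right) - 22911} = \frac{1}{\left(3 + 10 \left(-2 + 6\right)\right) - 22911} = \frac{1}{\left(3 + 10 \cdot 4\right) - 22911} = \frac{1}{\left(3 + 40\right) - 22911} = \frac{1}{43 - 22911} = \frac{1}{-22868} = - \frac{1}{22868}$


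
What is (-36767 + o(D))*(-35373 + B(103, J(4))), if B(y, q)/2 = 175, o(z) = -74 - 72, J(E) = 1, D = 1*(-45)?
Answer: 1292803999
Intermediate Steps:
D = -45
o(z) = -146
B(y, q) = 350 (B(y, q) = 2*175 = 350)
(-36767 + o(D))*(-35373 + B(103, J(4))) = (-36767 - 146)*(-35373 + 350) = -36913*(-35023) = 1292803999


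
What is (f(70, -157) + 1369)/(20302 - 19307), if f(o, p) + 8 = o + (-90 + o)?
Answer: 1411/995 ≈ 1.4181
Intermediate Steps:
f(o, p) = -98 + 2*o (f(o, p) = -8 + (o + (-90 + o)) = -8 + (-90 + 2*o) = -98 + 2*o)
(f(70, -157) + 1369)/(20302 - 19307) = ((-98 + 2*70) + 1369)/(20302 - 19307) = ((-98 + 140) + 1369)/995 = (42 + 1369)*(1/995) = 1411*(1/995) = 1411/995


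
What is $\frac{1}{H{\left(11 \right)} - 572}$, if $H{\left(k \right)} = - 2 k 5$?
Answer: $- \frac{1}{682} \approx -0.0014663$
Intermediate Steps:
$H{\left(k \right)} = - 10 k$
$\frac{1}{H{\left(11 \right)} - 572} = \frac{1}{\left(-10\right) 11 - 572} = \frac{1}{-110 - 572} = \frac{1}{-682} = - \frac{1}{682}$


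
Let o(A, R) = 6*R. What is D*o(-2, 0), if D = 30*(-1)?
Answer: 0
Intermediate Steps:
D = -30
D*o(-2, 0) = -180*0 = -30*0 = 0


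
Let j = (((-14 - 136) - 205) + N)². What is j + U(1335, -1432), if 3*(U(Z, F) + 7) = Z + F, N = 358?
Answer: -91/3 ≈ -30.333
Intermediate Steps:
U(Z, F) = -7 + F/3 + Z/3 (U(Z, F) = -7 + (Z + F)/3 = -7 + (F + Z)/3 = -7 + (F/3 + Z/3) = -7 + F/3 + Z/3)
j = 9 (j = (((-14 - 136) - 205) + 358)² = ((-150 - 205) + 358)² = (-355 + 358)² = 3² = 9)
j + U(1335, -1432) = 9 + (-7 + (⅓)*(-1432) + (⅓)*1335) = 9 + (-7 - 1432/3 + 445) = 9 - 118/3 = -91/3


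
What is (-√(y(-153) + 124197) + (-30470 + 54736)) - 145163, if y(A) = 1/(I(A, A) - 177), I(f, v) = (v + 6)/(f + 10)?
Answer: -120897 - √2184579922335/4194 ≈ -1.2125e+5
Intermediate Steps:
I(f, v) = (6 + v)/(10 + f)
y(A) = 1/(-177 + (6 + A)/(10 + A)) (y(A) = 1/((6 + A)/(10 + A) - 177) = 1/(-177 + (6 + A)/(10 + A)))
(-√(y(-153) + 124197) + (-30470 + 54736)) - 145163 = (-√((10 - 153)/(4*(-441 - 44*(-153))) + 124197) + (-30470 + 54736)) - 145163 = (-√((¼)*(-143)/(-441 + 6732) + 124197) + 24266) - 145163 = (-√((¼)*(-143)/6291 + 124197) + 24266) - 145163 = (-√((¼)*(1/6291)*(-143) + 124197) + 24266) - 145163 = (-√(-143/25164 + 124197) + 24266) - 145163 = (-√(3125293165/25164) + 24266) - 145163 = (-√2184579922335/4194 + 24266) - 145163 = (24266 - √2184579922335/4194) - 145163 = -120897 - √2184579922335/4194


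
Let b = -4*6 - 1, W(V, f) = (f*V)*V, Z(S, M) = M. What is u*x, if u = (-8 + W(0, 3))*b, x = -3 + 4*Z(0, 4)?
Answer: 2600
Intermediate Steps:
W(V, f) = f*V**2 (W(V, f) = (V*f)*V = f*V**2)
b = -25 (b = -24 - 1 = -25)
x = 13 (x = -3 + 4*4 = -3 + 16 = 13)
u = 200 (u = (-8 + 3*0**2)*(-25) = (-8 + 3*0)*(-25) = (-8 + 0)*(-25) = -8*(-25) = 200)
u*x = 200*13 = 2600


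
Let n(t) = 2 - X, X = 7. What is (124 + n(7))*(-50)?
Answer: -5950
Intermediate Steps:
n(t) = -5 (n(t) = 2 - 1*7 = 2 - 7 = -5)
(124 + n(7))*(-50) = (124 - 5)*(-50) = 119*(-50) = -5950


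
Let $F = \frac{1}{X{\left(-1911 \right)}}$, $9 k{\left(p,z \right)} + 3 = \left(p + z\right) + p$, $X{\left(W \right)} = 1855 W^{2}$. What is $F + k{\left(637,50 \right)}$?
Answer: $\frac{994318674896}{6774313455} \approx 146.78$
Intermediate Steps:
$k{\left(p,z \right)} = - \frac{1}{3} + \frac{z}{9} + \frac{2 p}{9}$ ($k{\left(p,z \right)} = - \frac{1}{3} + \frac{\left(p + z\right) + p}{9} = - \frac{1}{3} + \frac{z + 2 p}{9} = - \frac{1}{3} + \left(\frac{z}{9} + \frac{2 p}{9}\right) = - \frac{1}{3} + \frac{z}{9} + \frac{2 p}{9}$)
$F = \frac{1}{6774313455}$ ($F = \frac{1}{1855 \left(-1911\right)^{2}} = \frac{1}{1855 \cdot 3651921} = \frac{1}{6774313455} \approx 1.4762 \cdot 10^{-10}$)
$F + k{\left(637,50 \right)} = \frac{1}{6774313455} + \left(- \frac{1}{3} + \frac{1}{9} \cdot 50 + \frac{2}{9} \cdot 637\right) = \frac{1}{6774313455} + \left(- \frac{1}{3} + \frac{50}{9} + \frac{1274}{9}\right) = \frac{1}{6774313455} + \frac{1321}{9} = \frac{994318674896}{6774313455}$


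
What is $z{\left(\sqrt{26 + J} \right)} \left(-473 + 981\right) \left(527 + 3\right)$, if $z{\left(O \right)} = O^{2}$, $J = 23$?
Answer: $13192760$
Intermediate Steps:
$z{\left(\sqrt{26 + J} \right)} \left(-473 + 981\right) \left(527 + 3\right) = \left(\sqrt{26 + 23}\right)^{2} \left(-473 + 981\right) \left(527 + 3\right) = \left(\sqrt{49}\right)^{2} \cdot 508 \cdot 530 = 7^{2} \cdot 269240 = 49 \cdot 269240 = 13192760$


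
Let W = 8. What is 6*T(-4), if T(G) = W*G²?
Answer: 768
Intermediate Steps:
T(G) = 8*G²
6*T(-4) = 6*(8*(-4)²) = 6*(8*16) = 6*128 = 768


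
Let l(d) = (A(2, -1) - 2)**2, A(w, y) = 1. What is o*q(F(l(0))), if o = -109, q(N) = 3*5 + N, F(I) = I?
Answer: -1744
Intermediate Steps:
l(d) = 1 (l(d) = (1 - 2)**2 = (-1)**2 = 1)
q(N) = 15 + N
o*q(F(l(0))) = -109*(15 + 1) = -109*16 = -1744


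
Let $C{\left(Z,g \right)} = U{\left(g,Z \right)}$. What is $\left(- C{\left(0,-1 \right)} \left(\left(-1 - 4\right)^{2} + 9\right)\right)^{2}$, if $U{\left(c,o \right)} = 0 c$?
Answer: $0$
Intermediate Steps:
$U{\left(c,o \right)} = 0$
$C{\left(Z,g \right)} = 0$
$\left(- C{\left(0,-1 \right)} \left(\left(-1 - 4\right)^{2} + 9\right)\right)^{2} = \left(\left(-1\right) 0 \left(\left(-1 - 4\right)^{2} + 9\right)\right)^{2} = \left(0 \left(\left(-5\right)^{2} + 9\right)\right)^{2} = \left(0 \left(25 + 9\right)\right)^{2} = \left(0 \cdot 34\right)^{2} = 0^{2} = 0$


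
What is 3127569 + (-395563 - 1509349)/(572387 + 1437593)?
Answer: 1571587308427/502495 ≈ 3.1276e+6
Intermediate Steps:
3127569 + (-395563 - 1509349)/(572387 + 1437593) = 3127569 - 1904912/2009980 = 3127569 - 1904912*1/2009980 = 3127569 - 476228/502495 = 1571587308427/502495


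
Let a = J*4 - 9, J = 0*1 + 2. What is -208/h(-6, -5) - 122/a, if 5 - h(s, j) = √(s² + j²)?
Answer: 1358/9 + 52*√61/9 ≈ 196.01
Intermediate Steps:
J = 2 (J = 0 + 2 = 2)
h(s, j) = 5 - √(j² + s²) (h(s, j) = 5 - √(s² + j²) = 5 - √(j² + s²))
a = -1 (a = 2*4 - 9 = 8 - 9 = -1)
-208/h(-6, -5) - 122/a = -208/(5 - √((-5)² + (-6)²)) - 122/(-1) = -208/(5 - √(25 + 36)) - 122*(-1) = -208/(5 - √61) + 122 = 122 - 208/(5 - √61)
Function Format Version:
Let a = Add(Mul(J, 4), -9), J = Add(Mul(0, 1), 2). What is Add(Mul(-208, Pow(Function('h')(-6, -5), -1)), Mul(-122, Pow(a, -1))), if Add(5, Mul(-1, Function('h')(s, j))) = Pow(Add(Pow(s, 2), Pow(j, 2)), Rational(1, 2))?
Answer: Add(Rational(1358, 9), Mul(Rational(52, 9), Pow(61, Rational(1, 2)))) ≈ 196.01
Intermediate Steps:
J = 2 (J = Add(0, 2) = 2)
Function('h')(s, j) = Add(5, Mul(-1, Pow(Add(Pow(j, 2), Pow(s, 2)), Rational(1, 2)))) (Function('h')(s, j) = Add(5, Mul(-1, Pow(Add(Pow(s, 2), Pow(j, 2)), Rational(1, 2)))) = Add(5, Mul(-1, Pow(Add(Pow(j, 2), Pow(s, 2)), Rational(1, 2)))))
a = -1 (a = Add(Mul(2, 4), -9) = Add(8, -9) = -1)
Add(Mul(-208, Pow(Function('h')(-6, -5), -1)), Mul(-122, Pow(a, -1))) = Add(Mul(-208, Pow(Add(5, Mul(-1, Pow(Add(Pow(-5, 2), Pow(-6, 2)), Rational(1, 2)))), -1)), Mul(-122, Pow(-1, -1))) = Add(Mul(-208, Pow(Add(5, Mul(-1, Pow(Add(25, 36), Rational(1, 2)))), -1)), Mul(-122, -1)) = Add(Mul(-208, Pow(Add(5, Mul(-1, Pow(61, Rational(1, 2)))), -1)), 122) = Add(122, Mul(-208, Pow(Add(5, Mul(-1, Pow(61, Rational(1, 2)))), -1)))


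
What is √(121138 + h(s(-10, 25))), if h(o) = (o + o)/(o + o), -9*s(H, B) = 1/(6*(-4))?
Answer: √121139 ≈ 348.05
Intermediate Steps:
s(H, B) = 1/216 (s(H, B) = -1/(9*(6*(-4))) = -⅑/(-24) = -⅑*(-1/24) = 1/216)
h(o) = 1 (h(o) = (2*o)/((2*o)) = (2*o)*(1/(2*o)) = 1)
√(121138 + h(s(-10, 25))) = √(121138 + 1) = √121139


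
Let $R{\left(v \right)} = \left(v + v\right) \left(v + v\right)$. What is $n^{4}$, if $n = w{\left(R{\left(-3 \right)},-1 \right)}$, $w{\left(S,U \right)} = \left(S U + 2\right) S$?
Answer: $2244531326976$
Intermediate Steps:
$R{\left(v \right)} = 4 v^{2}$ ($R{\left(v \right)} = 2 v 2 v = 4 v^{2}$)
$w{\left(S,U \right)} = S \left(2 + S U\right)$ ($w{\left(S,U \right)} = \left(2 + S U\right) S = S \left(2 + S U\right)$)
$n = -1224$ ($n = 4 \left(-3\right)^{2} \left(2 + 4 \left(-3\right)^{2} \left(-1\right)\right) = 4 \cdot 9 \left(2 + 4 \cdot 9 \left(-1\right)\right) = 36 \left(2 + 36 \left(-1\right)\right) = 36 \left(2 - 36\right) = 36 \left(-34\right) = -1224$)
$n^{4} = \left(-1224\right)^{4} = 2244531326976$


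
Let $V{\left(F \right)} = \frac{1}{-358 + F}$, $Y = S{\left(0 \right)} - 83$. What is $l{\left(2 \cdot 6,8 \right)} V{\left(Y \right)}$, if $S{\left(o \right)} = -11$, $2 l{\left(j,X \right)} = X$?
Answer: $- \frac{1}{113} \approx -0.0088496$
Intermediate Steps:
$l{\left(j,X \right)} = \frac{X}{2}$
$Y = -94$ ($Y = -11 - 83 = -94$)
$l{\left(2 \cdot 6,8 \right)} V{\left(Y \right)} = \frac{\frac{1}{2} \cdot 8}{-358 - 94} = \frac{4}{-452} = 4 \left(- \frac{1}{452}\right) = - \frac{1}{113}$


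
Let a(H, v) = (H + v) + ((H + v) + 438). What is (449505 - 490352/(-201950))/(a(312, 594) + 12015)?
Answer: 45389012551/1440408375 ≈ 31.511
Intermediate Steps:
a(H, v) = 438 + 2*H + 2*v (a(H, v) = (H + v) + (438 + H + v) = 438 + 2*H + 2*v)
(449505 - 490352/(-201950))/(a(312, 594) + 12015) = (449505 - 490352/(-201950))/((438 + 2*312 + 2*594) + 12015) = (449505 - 490352*(-1/201950))/((438 + 624 + 1188) + 12015) = (449505 + 245176/100975)/(2250 + 12015) = (45389012551/100975)/14265 = (45389012551/100975)*(1/14265) = 45389012551/1440408375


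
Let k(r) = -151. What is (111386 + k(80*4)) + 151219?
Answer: 262454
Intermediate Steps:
(111386 + k(80*4)) + 151219 = (111386 - 151) + 151219 = 111235 + 151219 = 262454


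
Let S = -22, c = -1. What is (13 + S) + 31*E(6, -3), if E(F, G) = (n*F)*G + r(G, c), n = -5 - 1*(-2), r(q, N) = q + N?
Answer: 1541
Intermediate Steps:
r(q, N) = N + q
n = -3 (n = -5 + 2 = -3)
E(F, G) = -1 + G - 3*F*G (E(F, G) = (-3*F)*G + (-1 + G) = -3*F*G + (-1 + G) = -1 + G - 3*F*G)
(13 + S) + 31*E(6, -3) = (13 - 22) + 31*(-1 - 3 - 3*6*(-3)) = -9 + 31*(-1 - 3 + 54) = -9 + 31*50 = -9 + 1550 = 1541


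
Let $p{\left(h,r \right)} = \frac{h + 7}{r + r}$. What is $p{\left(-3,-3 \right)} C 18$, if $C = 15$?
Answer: $-180$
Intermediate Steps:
$p{\left(h,r \right)} = \frac{7 + h}{2 r}$
$p{\left(-3,-3 \right)} C 18 = \frac{7 - 3}{2 \left(-3\right)} 15 \cdot 18 = \frac{1}{2} \left(- \frac{1}{3}\right) 4 \cdot 15 \cdot 18 = \left(- \frac{2}{3}\right) 15 \cdot 18 = \left(-10\right) 18 = -180$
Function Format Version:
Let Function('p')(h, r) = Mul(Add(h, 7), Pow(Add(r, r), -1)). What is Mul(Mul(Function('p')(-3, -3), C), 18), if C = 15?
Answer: -180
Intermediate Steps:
Function('p')(h, r) = Mul(Rational(1, 2), Pow(r, -1), Add(7, h)) (Function('p')(h, r) = Mul(Add(7, h), Pow(Mul(2, r), -1)) = Mul(Add(7, h), Mul(Rational(1, 2), Pow(r, -1))) = Mul(Rational(1, 2), Pow(r, -1), Add(7, h)))
Mul(Mul(Function('p')(-3, -3), C), 18) = Mul(Mul(Mul(Rational(1, 2), Pow(-3, -1), Add(7, -3)), 15), 18) = Mul(Mul(Mul(Rational(1, 2), Rational(-1, 3), 4), 15), 18) = Mul(Mul(Rational(-2, 3), 15), 18) = Mul(-10, 18) = -180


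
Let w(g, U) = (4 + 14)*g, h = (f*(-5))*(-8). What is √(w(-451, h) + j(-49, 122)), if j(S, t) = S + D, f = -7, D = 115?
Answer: 2*I*√2013 ≈ 89.733*I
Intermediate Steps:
j(S, t) = 115 + S (j(S, t) = S + 115 = 115 + S)
h = -280 (h = -7*(-5)*(-8) = 35*(-8) = -280)
w(g, U) = 18*g
√(w(-451, h) + j(-49, 122)) = √(18*(-451) + (115 - 49)) = √(-8118 + 66) = √(-8052) = 2*I*√2013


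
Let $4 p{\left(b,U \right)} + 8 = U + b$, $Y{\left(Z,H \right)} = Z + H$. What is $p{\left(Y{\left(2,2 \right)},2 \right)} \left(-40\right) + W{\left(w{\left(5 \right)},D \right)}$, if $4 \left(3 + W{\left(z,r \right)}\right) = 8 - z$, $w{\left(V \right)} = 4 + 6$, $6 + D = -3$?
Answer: $\frac{33}{2} \approx 16.5$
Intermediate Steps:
$D = -9$ ($D = -6 - 3 = -9$)
$Y{\left(Z,H \right)} = H + Z$
$w{\left(V \right)} = 10$
$p{\left(b,U \right)} = -2 + \frac{U}{4} + \frac{b}{4}$ ($p{\left(b,U \right)} = -2 + \frac{U + b}{4} = -2 + \left(\frac{U}{4} + \frac{b}{4}\right) = -2 + \frac{U}{4} + \frac{b}{4}$)
$W{\left(z,r \right)} = -1 - \frac{z}{4}$ ($W{\left(z,r \right)} = -3 + \frac{8 - z}{4} = -3 - \left(-2 + \frac{z}{4}\right) = -1 - \frac{z}{4}$)
$p{\left(Y{\left(2,2 \right)},2 \right)} \left(-40\right) + W{\left(w{\left(5 \right)},D \right)} = \left(-2 + \frac{1}{4} \cdot 2 + \frac{2 + 2}{4}\right) \left(-40\right) - \frac{7}{2} = \left(-2 + \frac{1}{2} + \frac{1}{4} \cdot 4\right) \left(-40\right) - \frac{7}{2} = \left(-2 + \frac{1}{2} + 1\right) \left(-40\right) - \frac{7}{2} = \left(- \frac{1}{2}\right) \left(-40\right) - \frac{7}{2} = 20 - \frac{7}{2} = \frac{33}{2}$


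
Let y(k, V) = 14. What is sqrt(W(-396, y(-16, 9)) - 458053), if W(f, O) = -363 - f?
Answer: 2*I*sqrt(114505) ≈ 676.77*I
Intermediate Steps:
sqrt(W(-396, y(-16, 9)) - 458053) = sqrt((-363 - 1*(-396)) - 458053) = sqrt((-363 + 396) - 458053) = sqrt(33 - 458053) = sqrt(-458020) = 2*I*sqrt(114505)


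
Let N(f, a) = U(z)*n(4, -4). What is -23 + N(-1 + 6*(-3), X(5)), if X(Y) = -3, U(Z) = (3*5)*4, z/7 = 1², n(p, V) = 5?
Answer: 277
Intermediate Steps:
z = 7 (z = 7*1² = 7*1 = 7)
U(Z) = 60 (U(Z) = 15*4 = 60)
N(f, a) = 300 (N(f, a) = 60*5 = 300)
-23 + N(-1 + 6*(-3), X(5)) = -23 + 300 = 277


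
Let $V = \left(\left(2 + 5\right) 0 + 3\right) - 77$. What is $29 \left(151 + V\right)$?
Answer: $2233$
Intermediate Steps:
$V = -74$ ($V = \left(7 \cdot 0 + 3\right) - 77 = \left(0 + 3\right) - 77 = 3 - 77 = -74$)
$29 \left(151 + V\right) = 29 \left(151 - 74\right) = 29 \cdot 77 = 2233$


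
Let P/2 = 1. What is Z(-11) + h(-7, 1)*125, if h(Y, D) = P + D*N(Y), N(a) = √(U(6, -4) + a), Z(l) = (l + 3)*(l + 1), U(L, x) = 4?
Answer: 330 + 125*I*√3 ≈ 330.0 + 216.51*I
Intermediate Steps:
P = 2 (P = 2*1 = 2)
Z(l) = (1 + l)*(3 + l) (Z(l) = (3 + l)*(1 + l) = (1 + l)*(3 + l))
N(a) = √(4 + a)
h(Y, D) = 2 + D*√(4 + Y)
Z(-11) + h(-7, 1)*125 = (3 + (-11)² + 4*(-11)) + (2 + 1*√(4 - 7))*125 = (3 + 121 - 44) + (2 + 1*√(-3))*125 = 80 + (2 + 1*(I*√3))*125 = 80 + (2 + I*√3)*125 = 80 + (250 + 125*I*√3) = 330 + 125*I*√3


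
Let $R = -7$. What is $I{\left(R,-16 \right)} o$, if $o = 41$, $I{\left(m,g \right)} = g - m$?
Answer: $-369$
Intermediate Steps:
$I{\left(R,-16 \right)} o = \left(-16 - -7\right) 41 = \left(-16 + 7\right) 41 = \left(-9\right) 41 = -369$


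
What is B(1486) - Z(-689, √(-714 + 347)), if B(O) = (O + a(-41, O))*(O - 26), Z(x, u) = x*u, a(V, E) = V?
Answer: 2109700 + 689*I*√367 ≈ 2.1097e+6 + 13199.0*I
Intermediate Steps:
Z(x, u) = u*x
B(O) = (-41 + O)*(-26 + O) (B(O) = (O - 41)*(O - 26) = (-41 + O)*(-26 + O))
B(1486) - Z(-689, √(-714 + 347)) = (1066 + 1486² - 67*1486) - √(-714 + 347)*(-689) = (1066 + 2208196 - 99562) - √(-367)*(-689) = 2109700 - I*√367*(-689) = 2109700 - (-689)*I*√367 = 2109700 + 689*I*√367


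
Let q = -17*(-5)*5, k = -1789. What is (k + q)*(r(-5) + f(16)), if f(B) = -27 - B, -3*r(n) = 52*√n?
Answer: 58652 + 70928*I*√5/3 ≈ 58652.0 + 52867.0*I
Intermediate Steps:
r(n) = -52*√n/3
q = 425 (q = 85*5 = 425)
(k + q)*(r(-5) + f(16)) = (-1789 + 425)*(-52*I*√5/3 + (-27 - 1*16)) = -1364*(-52*I*√5/3 + (-27 - 16)) = -1364*(-52*I*√5/3 - 43) = -1364*(-43 - 52*I*√5/3) = 58652 + 70928*I*√5/3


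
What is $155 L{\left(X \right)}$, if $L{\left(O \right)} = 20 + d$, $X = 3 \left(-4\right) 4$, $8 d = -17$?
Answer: $\frac{22165}{8} \approx 2770.6$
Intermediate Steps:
$d = - \frac{17}{8}$ ($d = \frac{1}{8} \left(-17\right) = - \frac{17}{8} \approx -2.125$)
$X = -48$ ($X = \left(-12\right) 4 = -48$)
$L{\left(O \right)} = \frac{143}{8}$ ($L{\left(O \right)} = 20 - \frac{17}{8} = \frac{143}{8}$)
$155 L{\left(X \right)} = 155 \cdot \frac{143}{8} = \frac{22165}{8}$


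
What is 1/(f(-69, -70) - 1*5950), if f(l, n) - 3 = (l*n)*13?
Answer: 1/56843 ≈ 1.7592e-5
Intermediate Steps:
f(l, n) = 3 + 13*l*n (f(l, n) = 3 + (l*n)*13 = 3 + 13*l*n)
1/(f(-69, -70) - 1*5950) = 1/((3 + 13*(-69)*(-70)) - 1*5950) = 1/((3 + 62790) - 5950) = 1/(62793 - 5950) = 1/56843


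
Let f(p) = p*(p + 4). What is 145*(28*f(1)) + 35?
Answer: 20335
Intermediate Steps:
f(p) = p*(4 + p)
145*(28*f(1)) + 35 = 145*(28*(1*(4 + 1))) + 35 = 145*(28*(1*5)) + 35 = 145*(28*5) + 35 = 145*140 + 35 = 20300 + 35 = 20335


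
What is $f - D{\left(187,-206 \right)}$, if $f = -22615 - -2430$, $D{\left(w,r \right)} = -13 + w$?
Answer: $-20359$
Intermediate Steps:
$f = -20185$ ($f = -22615 + 2430 = -20185$)
$f - D{\left(187,-206 \right)} = -20185 - \left(-13 + 187\right) = -20185 - 174 = -20359$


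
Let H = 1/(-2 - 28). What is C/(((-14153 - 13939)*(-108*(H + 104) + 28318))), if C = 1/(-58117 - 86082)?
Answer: 5/346136031741984 ≈ 1.4445e-14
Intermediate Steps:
H = -1/30 (H = 1/(-30) = -1/30 ≈ -0.033333)
C = -1/144199 (C = 1/(-144199) = -1/144199 ≈ -6.9349e-6)
C/(((-14153 - 13939)*(-108*(H + 104) + 28318))) = -1/((-14153 - 13939)*(-108*(-1/30 + 104) + 28318))/144199 = -(-1/(28092*(-108*3119/30 + 28318)))/144199 = -(-1/(28092*(-56142/5 + 28318)))/144199 = -1/(144199*((-28092*85448/5))) = -1/(144199*(-2400405216/5)) = -1/144199*(-5/2400405216) = 5/346136031741984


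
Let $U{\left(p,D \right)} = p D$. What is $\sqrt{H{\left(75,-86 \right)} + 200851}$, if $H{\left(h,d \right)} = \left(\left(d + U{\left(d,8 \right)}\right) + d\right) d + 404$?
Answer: $\sqrt{275215} \approx 524.61$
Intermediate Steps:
$U{\left(p,D \right)} = D p$
$H{\left(h,d \right)} = 404 + 10 d^{2}$ ($H{\left(h,d \right)} = \left(\left(d + 8 d\right) + d\right) d + 404 = \left(9 d + d\right) d + 404 = 10 d d + 404 = 10 d^{2} + 404 = 404 + 10 d^{2}$)
$\sqrt{H{\left(75,-86 \right)} + 200851} = \sqrt{\left(404 + 10 \left(-86\right)^{2}\right) + 200851} = \sqrt{\left(404 + 10 \cdot 7396\right) + 200851} = \sqrt{\left(404 + 73960\right) + 200851} = \sqrt{74364 + 200851} = \sqrt{275215}$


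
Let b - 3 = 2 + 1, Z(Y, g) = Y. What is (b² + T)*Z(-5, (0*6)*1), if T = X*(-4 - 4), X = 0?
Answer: -180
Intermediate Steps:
b = 6 (b = 3 + (2 + 1) = 3 + 3 = 6)
T = 0 (T = 0*(-4 - 4) = 0*(-8) = 0)
(b² + T)*Z(-5, (0*6)*1) = (6² + 0)*(-5) = (36 + 0)*(-5) = 36*(-5) = -180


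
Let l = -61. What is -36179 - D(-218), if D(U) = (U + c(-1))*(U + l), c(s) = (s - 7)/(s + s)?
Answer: -95885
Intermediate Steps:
c(s) = (-7 + s)/(2*s) (c(s) = (-7 + s)/((2*s)) = (-7 + s)*(1/(2*s)) = (-7 + s)/(2*s))
D(U) = (-61 + U)*(4 + U) (D(U) = (U + (½)*(-7 - 1)/(-1))*(U - 61) = (U + (½)*(-1)*(-8))*(-61 + U) = (U + 4)*(-61 + U) = (4 + U)*(-61 + U) = (-61 + U)*(4 + U))
-36179 - D(-218) = -36179 - (-244 + (-218)² - 57*(-218)) = -36179 - (-244 + 47524 + 12426) = -36179 - 1*59706 = -36179 - 59706 = -95885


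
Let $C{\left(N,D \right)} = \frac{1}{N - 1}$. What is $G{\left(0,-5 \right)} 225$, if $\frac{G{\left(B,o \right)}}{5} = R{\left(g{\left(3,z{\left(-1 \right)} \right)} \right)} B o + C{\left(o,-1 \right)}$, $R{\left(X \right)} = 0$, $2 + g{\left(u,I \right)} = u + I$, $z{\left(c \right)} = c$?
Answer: $- \frac{375}{2} \approx -187.5$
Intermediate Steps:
$g{\left(u,I \right)} = -2 + I + u$ ($g{\left(u,I \right)} = -2 + \left(u + I\right) = -2 + \left(I + u\right) = -2 + I + u$)
$C{\left(N,D \right)} = \frac{1}{-1 + N}$
$G{\left(B,o \right)} = \frac{5}{-1 + o}$ ($G{\left(B,o \right)} = 5 \left(0 B o + \frac{1}{-1 + o}\right) = 5 \left(0 o + \frac{1}{-1 + o}\right) = 5 \left(0 + \frac{1}{-1 + o}\right) = \frac{5}{-1 + o}$)
$G{\left(0,-5 \right)} 225 = \frac{5}{-1 - 5} \cdot 225 = \frac{5}{-6} \cdot 225 = 5 \left(- \frac{1}{6}\right) 225 = \left(- \frac{5}{6}\right) 225 = - \frac{375}{2}$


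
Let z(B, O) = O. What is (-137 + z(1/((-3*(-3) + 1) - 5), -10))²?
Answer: 21609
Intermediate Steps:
(-137 + z(1/((-3*(-3) + 1) - 5), -10))² = (-137 - 10)² = (-147)² = 21609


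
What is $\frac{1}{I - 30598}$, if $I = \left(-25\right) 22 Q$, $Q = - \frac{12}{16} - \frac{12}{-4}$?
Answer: $- \frac{2}{63671} \approx -3.1411 \cdot 10^{-5}$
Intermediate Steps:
$Q = \frac{9}{4}$ ($Q = \left(-12\right) \frac{1}{16} - -3 = - \frac{3}{4} + 3 = \frac{9}{4} \approx 2.25$)
$I = - \frac{2475}{2}$ ($I = \left(-25\right) 22 \cdot \frac{9}{4} = \left(-550\right) \frac{9}{4} = - \frac{2475}{2} \approx -1237.5$)
$\frac{1}{I - 30598} = \frac{1}{- \frac{2475}{2} - 30598} = \frac{1}{- \frac{63671}{2}} = - \frac{2}{63671}$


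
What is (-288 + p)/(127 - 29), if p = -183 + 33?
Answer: -219/49 ≈ -4.4694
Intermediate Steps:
p = -150
(-288 + p)/(127 - 29) = (-288 - 150)/(127 - 29) = -438/98 = -438*1/98 = -219/49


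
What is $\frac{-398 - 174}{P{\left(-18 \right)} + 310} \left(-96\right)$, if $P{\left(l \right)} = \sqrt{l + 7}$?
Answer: $\frac{5674240}{32037} - \frac{18304 i \sqrt{11}}{32037} \approx 177.12 - 1.8949 i$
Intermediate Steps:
$P{\left(l \right)} = \sqrt{7 + l}$
$\frac{-398 - 174}{P{\left(-18 \right)} + 310} \left(-96\right) = \frac{-398 - 174}{\sqrt{7 - 18} + 310} \left(-96\right) = - \frac{572}{\sqrt{-11} + 310} \left(-96\right) = - \frac{572}{i \sqrt{11} + 310} \left(-96\right) = - \frac{572}{310 + i \sqrt{11}} \left(-96\right) = \frac{54912}{310 + i \sqrt{11}}$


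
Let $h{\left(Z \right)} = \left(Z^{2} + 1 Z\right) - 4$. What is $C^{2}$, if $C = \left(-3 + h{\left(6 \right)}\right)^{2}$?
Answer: $1500625$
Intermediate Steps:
$h{\left(Z \right)} = -4 + Z + Z^{2}$ ($h{\left(Z \right)} = \left(Z^{2} + Z\right) - 4 = \left(Z + Z^{2}\right) - 4 = -4 + Z + Z^{2}$)
$C = 1225$ ($C = \left(-3 + \left(-4 + 6 + 6^{2}\right)\right)^{2} = \left(-3 + \left(-4 + 6 + 36\right)\right)^{2} = \left(-3 + 38\right)^{2} = 35^{2} = 1225$)
$C^{2} = 1225^{2} = 1500625$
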